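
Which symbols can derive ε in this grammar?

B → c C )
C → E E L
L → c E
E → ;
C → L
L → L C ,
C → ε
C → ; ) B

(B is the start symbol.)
ε-productions: C → ε
So C is immediately nullable.
No further non-terminal can be added: every production for the remaining non-terminals contains a terminal or a non-nullable non-terminal.
Nullable = { 'C' }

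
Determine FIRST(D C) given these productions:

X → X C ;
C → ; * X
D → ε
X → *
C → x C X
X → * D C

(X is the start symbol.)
FIRST sets of the non-terminals involved (from the grammar, by fixed-point iteration):
  FIRST(D) = { ε }
  FIRST(C) = { ';', 'x' }

To compute FIRST(D C), process the symbols left to right:
Symbol D is a non-terminal. Add FIRST(D) \ {ε} = { }
D is nullable (ε ∈ FIRST(D)), continue to the next symbol.
Symbol C is a non-terminal. Add FIRST(C) \ {ε} = { ';', 'x' }
C is not nullable (ε ∉ FIRST(C)), so stop here.
FIRST(D C) = { ';', 'x' }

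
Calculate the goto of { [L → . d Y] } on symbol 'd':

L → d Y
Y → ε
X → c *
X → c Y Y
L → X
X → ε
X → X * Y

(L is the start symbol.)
{ [L → d . Y], [Y → .] }

GOTO(I, 'd') = CLOSURE({ [A → αX.β] : [A → α.Xβ] ∈ I, X = 'd' })

Items with dot before 'd', with the dot advanced:
  [L → . d Y] → [L → d . Y]
Closure of the advanced items:
  [L → d . Y] has the dot before Y: add [Y → .]

GOTO = { [L → d . Y], [Y → .] }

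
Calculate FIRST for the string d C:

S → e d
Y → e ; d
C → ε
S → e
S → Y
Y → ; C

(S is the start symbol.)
To compute FIRST(d C), process the symbols left to right:
Symbol d is a terminal. Add 'd' and stop.
FIRST(d C) = { 'd' }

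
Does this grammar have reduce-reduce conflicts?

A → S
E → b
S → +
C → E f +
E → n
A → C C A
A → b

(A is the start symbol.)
Yes — I6: [A → b .] vs [E → b .]

A reduce-reduce conflict occurs when an LR(0) state has two complete items [A → α .] and [B → β .] — both call for a reduction, and with no lookahead the parser cannot choose between them.

Augment with A' → A and build the canonical LR(0) collection (I0 = CLOSURE({[A' → . A]}), then GOTO on every symbol after a dot until no new states appear). It has 13 states:
  I0: { [A → . C C A], [A → . S], [A → . b], [A' → . A], [C → . E f +], [E → . b], [E → . n], [S → . +] }  — shift
  I1: { [S → + .] }  — reduce
  I2: { [A' → A .] }  — accept
  I3: { [A → C . C A], [C → . E f +], [E → . b], [E → . n] }  — shift
  I4: { [C → E . f +] }  — shift
  I5: { [A → S .] }  — reduce
  I6: { [A → b .], [E → b .] }  — 2 reduces
  I7: { [E → n .] }  — reduce
  I8: { [C → E f . +] }  — shift
  I9: { [C → E f + .] }  — reduce
  I10: { [A → . C C A], [A → . S], [A → . b], [A → C C . A], [C → . E f +], [E → . b], [E → . n], [S → . +] }  — shift
  I11: { [E → b .] }  — reduce
  I12: { [A → C C A .] }  — reduce

I6 contains complete items [A → b .], [E → b .] — reduce-reduce conflict.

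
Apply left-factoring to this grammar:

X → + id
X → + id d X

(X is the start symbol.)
X → + id X'
X' → ε
X' → d X

Left-factoring transforms A → αβ₁ | αβ₂ into A → αA' and A' → β₁ | β₂
(α is the longest common prefix among the alternatives). Repeat until
no nonterminal has two alternatives with a common prefix.

Round 1: X has alternatives sharing prefix '+ id'. Introduce X': X → + id X'
  Add: X' → ε
  Add: X' → d X

No remaining common prefixes — done.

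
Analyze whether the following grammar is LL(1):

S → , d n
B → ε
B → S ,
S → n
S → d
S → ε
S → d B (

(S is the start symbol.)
A grammar is LL(1) if for each non-terminal N with multiple productions, the predict sets of those productions are pairwise disjoint, where PREDICT(N → α) = (FIRST(α) \ {ε}) ∪ (FOLLOW(N) if α ⇒* ε).

Relevant sets:
  FIRST(S) = { ',', 'd', 'n', ε }
  FOLLOW(S) = { $, ',' }
  FOLLOW(B) = { '(' }

For S:
  PREDICT(S → ',' d n) = { ',' }
  PREDICT(S → n) = { 'n' }
  PREDICT(S → d) = { 'd' }
  PREDICT(S → ε) = { $, ',' }
  PREDICT(S → d B '(') = { 'd' }
For B:
  PREDICT(B → ε) = { '(' }
  PREDICT(B → S ',') = { ',', 'd', 'n' }

Conflict found: Predict set conflict for S: { ',' }
The grammar is NOT LL(1).

Answer: No. Predict set conflict for S: { ',' }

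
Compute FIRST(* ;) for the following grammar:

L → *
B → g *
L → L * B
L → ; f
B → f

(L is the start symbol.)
To compute FIRST(* ;), process the symbols left to right:
Symbol * is a terminal. Add '*' and stop.
FIRST(* ;) = { '*' }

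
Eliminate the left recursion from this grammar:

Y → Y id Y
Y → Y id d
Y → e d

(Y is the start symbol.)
Y → e d Y'
Y' → id Y Y'
Y' → id d Y'
Y' → ε

Y is directly left-recursive. The standard transformation for
  A → A α₁ | ... | A α_m | β₁ | ... | β_n
is
  A  → β₁ A' | ... | β_n A'
  A' → α₁ A' | ... | α_m A' | ε

Y → e d becomes Y → e d Y'
Y → Y id Y becomes Y' → id Y Y'
Y → Y id d becomes Y' → id d Y'
Add Y' → ε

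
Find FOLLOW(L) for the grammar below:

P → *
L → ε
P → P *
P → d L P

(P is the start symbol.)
To compute FOLLOW(L), find every occurrence of L on a right-hand side N → α L β: add FIRST(β) \ {ε}, and if β is empty or nullable also add FOLLOW(N). Iterate to a fixed point.

In P → d L P: L is followed by P, add FIRST(P) \ {ε} = { '*', 'd' }

Taking the union: FOLLOW(L) = { '*', 'd' }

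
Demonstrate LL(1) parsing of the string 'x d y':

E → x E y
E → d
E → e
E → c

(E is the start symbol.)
LL(1) parsing maintains a stack (initially the start symbol over $) and the input. At each step: if the stack top is a terminal, match it against the current input token; if it is a non-terminal N, replace it with the RHS of M[N, lookahead] (the unique production whose predict set contains the lookahead).

Stack is shown with the top on the left.

Stack    Input    Action
------------------------
E $      x d y $  output E → x E y
x E y $  x d y $  match 'x'
E y $    d y $    output E → d
d y $    d y $    match 'd'
y $      y $      match 'y'
$        $        accept

The string is accepted.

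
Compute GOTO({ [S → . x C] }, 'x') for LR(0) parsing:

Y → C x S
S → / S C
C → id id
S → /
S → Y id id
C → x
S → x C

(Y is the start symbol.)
GOTO(I, 'x') = CLOSURE({ [A → αX.β] : [A → α.Xβ] ∈ I, X = 'x' })

Items with dot before 'x', with the dot advanced:
  [S → . x C] → [S → x . C]
Closure of the advanced items:
  [S → x . C] has the dot before C: add [C → . id id], [C → . x]

GOTO = { [C → . id id], [C → . x], [S → x . C] }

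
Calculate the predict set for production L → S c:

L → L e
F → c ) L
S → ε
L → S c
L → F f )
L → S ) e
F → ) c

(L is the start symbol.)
PREDICT(L → S c) = (FIRST(RHS) \ {ε}) ∪ (FOLLOW(L) if ε ∈ FIRST(RHS), i.e. RHS ⇒* ε)
FIRST(S) = { ε }
FIRST(S c) = { 'c' }
ε ∉ FIRST(S c), so FOLLOW(L) is not added.
PREDICT(L → S c) = { 'c' }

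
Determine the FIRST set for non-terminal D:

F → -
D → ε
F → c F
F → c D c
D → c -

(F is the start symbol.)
To compute FIRST(D), examine every production with D on the left-hand side, reading each right-hand side left to right until a non-nullable symbol is reached.

From D → ε:
  - ε-production, so ε ∈ FIRST(D)
From D → c -:
  - c is a terminal: add 'c' and stop

Collecting: FIRST(D) = { 'c', ε }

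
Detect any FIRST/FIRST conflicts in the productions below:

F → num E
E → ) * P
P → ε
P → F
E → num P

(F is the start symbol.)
A FIRST/FIRST conflict occurs when two productions N → α and N → β for the same non-terminal have FIRST(α) ∩ FIRST(β) ≠ ∅ (with ε ∈ FIRST of a nullable right-hand side, so two nullable alternatives also conflict).

FIRST sets of the non-terminals at (or reachable through a nullable prefix from) the front of some alternative:
  FIRST(F) = { 'num' }

Productions for E:
  E → ) * P: FIRST = { ')' }
  E → num P: FIRST = { 'num' }
Productions for P:
  P → ε: FIRST = { ε }
  P → F: FIRST = { 'num' }
F has only one production, so no FIRST/FIRST conflict is possible there.

All alternatives of each non-terminal have pairwise disjoint FIRST sets.

Answer: No FIRST/FIRST conflicts.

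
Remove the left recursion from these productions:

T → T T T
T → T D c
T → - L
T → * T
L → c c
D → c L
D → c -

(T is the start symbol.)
T is directly left-recursive. The standard transformation for
  A → A α₁ | ... | A α_m | β₁ | ... | β_n
is
  A  → β₁ A' | ... | β_n A'
  A' → α₁ A' | ... | α_m A' | ε

T → - L becomes T → - L T'
T → * T becomes T → * T T'
T → T T T becomes T' → T T T'
T → T D c becomes T' → D c T'
Add T' → ε

Productions for other non-terminals are unchanged:
  L → c c
  D → c L
  D → c -

Resulting grammar:
T → - L T'
T → * T T'
T' → T T T'
T' → D c T'
T' → ε
L → c c
D → c L
D → c -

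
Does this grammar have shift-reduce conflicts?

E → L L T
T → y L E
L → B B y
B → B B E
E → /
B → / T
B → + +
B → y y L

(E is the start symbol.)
Yes — I2: [E → / .] vs [T → . y L E]; I19: [L → B B y .] vs [B → y . y L]

A shift-reduce conflict occurs when an LR(0) state has both:
  - a complete (reduce) item [A → α .] (dot at the end), and
  - a shift item [B → β . c γ] (dot before a terminal).

Augment with E' → E and build the canonical LR(0) collection (I0 = CLOSURE({[E' → . E]}), then GOTO on every symbol after a dot until no new states appear). It has 22 states:
  I0: { [B → . + +], [B → . / T], [B → . B B E], [B → . y y L], [E → . /], [E → . L L T], [E' → . E], [L → . B B y] }  — shift
  I1: { [B → + . +] }  — shift
  I2: { [B → / . T], [E → / .], [T → . y L E] }  — shift, reduce
  I3: { [B → . + +], [B → . / T], [B → . B B E], [B → . y y L], [B → B . B E], [L → B . B y] }  — shift
  I4: { [E' → E .] }  — accept
  I5: { [B → . + +], [B → . / T], [B → . B B E], [B → . y y L], [E → L . L T], [L → . B B y] }  — shift
  I6: { [B → y . y L] }  — shift
  I7: { [B → . + +], [B → . / T], [B → . B B E], [B → . y y L], [B → y y . L], [L → . B B y] }  — shift
  I8: { [B → / . T], [T → . y L E] }  — shift
  I9: { [B → y y L .] }  — reduce
  I10: { [B → / T .] }  — reduce
  I11: { [B → . + +], [B → . / T], [B → . B B E], [B → . y y L], [L → . B B y], [T → y . L E] }  — shift
  I12: { [B → . + +], [B → . / T], [B → . B B E], [B → . y y L], [E → . /], [E → . L L T], [L → . B B y], [T → y L . E] }  — shift
  I13: { [T → y L E .] }  — reduce
  I14: { [E → L L . T], [T → . y L E] }  — shift
  I15: { [E → L L T .] }  — reduce
  I16: { [B → . + +], [B → . / T], [B → . B B E], [B → . y y L], [B → B . B E], [B → B B . E], [E → . /], [E → . L L T], [L → . B B y], [L → B B . y] }  — shift
  I17: { [B → . + +], [B → . / T], [B → . B B E], [B → . y y L], [B → B . B E], [B → B B . E], [E → . /], [E → . L L T], [L → . B B y], [L → B . B y] }  — shift
  I18: { [B → B B E .] }  — reduce
  I19: { [B → y . y L], [L → B B y .] }  — shift, reduce
  I20: { [B → . + +], [B → . / T], [B → . B B E], [B → . y y L], [B → B . B E], [B → B B . E], [E → . /], [E → . L L T], [L → . B B y], [L → B . B y], [L → B B . y] }  — shift
  I21: { [B → + + .] }  — reduce

I2 contains reduce item [E → / .] and shift item [T → . y L E] — shift-reduce conflict.
I19 contains reduce item [L → B B y .] and shift item [B → y . y L] — shift-reduce conflict.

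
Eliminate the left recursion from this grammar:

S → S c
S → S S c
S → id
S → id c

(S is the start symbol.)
S → id S'
S → id c S'
S' → c S'
S' → S c S'
S' → ε

S is directly left-recursive. The standard transformation for
  A → A α₁ | ... | A α_m | β₁ | ... | β_n
is
  A  → β₁ A' | ... | β_n A'
  A' → α₁ A' | ... | α_m A' | ε

S → id becomes S → id S'
S → id c becomes S → id c S'
S → S c becomes S' → c S'
S → S S c becomes S' → S c S'
Add S' → ε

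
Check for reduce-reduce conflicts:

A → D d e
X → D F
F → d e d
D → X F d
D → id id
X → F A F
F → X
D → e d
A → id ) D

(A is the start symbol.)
No reduce-reduce conflicts

Augment with A' → A and build the canonical LR(0) collection (I0 = CLOSURE({[A' → . A]}), then GOTO on every symbol after a dot until no new states appear). It has 23 states:
  I0: { [A → . D d e], [A → . id ) D], [A' → . A], [D → . X F d], [D → . e d], [D → . id id], [F → . X], [F → . d e d], [X → . D F], [X → . F A F] }  — shift
  I1: { [A' → A .] }  — accept
  I2: { [A → D . d e], [D → . X F d], [D → . e d], [D → . id id], [F → . X], [F → . d e d], [X → . D F], [X → . F A F], [X → D . F] }  — shift
  I3: { [A → . D d e], [A → . id ) D], [D → . X F d], [D → . e d], [D → . id id], [F → . X], [F → . d e d], [X → . D F], [X → . F A F], [X → F . A F] }  — shift
  I4: { [D → . X F d], [D → . e d], [D → . id id], [D → X . F d], [F → . X], [F → . d e d], [F → X .], [X → . D F], [X → . F A F] }  — shift, reduce
  I5: { [F → d . e d] }  — shift
  I6: { [D → e . d] }  — shift
  I7: { [A → id . ) D], [D → id . id] }  — shift
  I8: { [A → id ) . D], [D → . X F d], [D → . e d], [D → . id id], [F → . X], [F → . d e d], [X → . D F], [X → . F A F] }  — shift
  I9: { [D → id id .] }  — reduce
  I10: { [A → id ) D .], [D → . X F d], [D → . e d], [D → . id id], [F → . X], [F → . d e d], [X → . D F], [X → . F A F], [X → D . F] }  — shift, reduce
  I11: { [D → id . id] }  — shift
  I12: { [D → . X F d], [D → . e d], [D → . id id], [F → . X], [F → . d e d], [X → . D F], [X → . F A F], [X → D . F] }  — shift
  I13: { [A → . D d e], [A → . id ) D], [D → . X F d], [D → . e d], [D → . id id], [F → . X], [F → . d e d], [X → . D F], [X → . F A F], [X → D F .], [X → F . A F] }  — shift, reduce
  I14: { [D → . X F d], [D → . e d], [D → . id id], [F → . X], [F → . d e d], [X → . D F], [X → . F A F], [X → F A . F] }  — shift
  I15: { [A → . D d e], [A → . id ) D], [D → . X F d], [D → . e d], [D → . id id], [F → . X], [F → . d e d], [X → . D F], [X → . F A F], [X → F . A F], [X → F A F .] }  — shift, reduce
  I16: { [D → e d .] }  — reduce
  I17: { [F → d e . d] }  — shift
  I18: { [F → d e d .] }  — reduce
  I19: { [A → . D d e], [A → . id ) D], [D → . X F d], [D → . e d], [D → . id id], [D → X F . d], [F → . X], [F → . d e d], [X → . D F], [X → . F A F], [X → F . A F] }  — shift
  I20: { [D → X F d .], [F → d . e d] }  — shift, reduce
  I21: { [A → D d . e], [F → d . e d] }  — shift
  I22: { [A → D d e .], [F → d e . d] }  — shift, reduce

No state contains more than one complete item.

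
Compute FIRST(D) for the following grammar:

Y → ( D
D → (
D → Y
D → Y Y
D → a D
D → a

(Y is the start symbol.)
{ '(', 'a' }

To compute FIRST(D), examine every production with D on the left-hand side, reading each right-hand side left to right until a non-nullable symbol is reached.

FIRST sets of the other non-terminals involved (by the same procedure, iterated to a fixed point):
  FIRST(Y) = { '(' }

From D → (:
  - '(' is a terminal: add '(' and stop
From D → Y:
  - Y is a non-terminal: add FIRST(Y) \ {ε} = { '(' }
    Y is not nullable, so stop
From D → Y Y:
  - Y is a non-terminal: add FIRST(Y) \ {ε} = { '(' }
    Y is not nullable, so stop
From D → a D:
  - a is a terminal: add 'a' and stop
From D → a:
  - a is a terminal: add 'a' and stop

Collecting: FIRST(D) = { '(', 'a' }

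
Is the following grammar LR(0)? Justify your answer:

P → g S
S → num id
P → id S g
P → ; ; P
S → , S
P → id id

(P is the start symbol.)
Augment with P' → P and build the canonical LR(0) collection (I0 = CLOSURE({[P' → . P]}), then GOTO on every symbol after a dot until no new states appear). It has 15 states:
  I0: { [P → . ; ; P], [P → . g S], [P → . id S g], [P → . id id], [P' → . P] }  — shift
  I1: { [P → ; . ; P] }  — shift
  I2: { [P' → P .] }  — accept
  I3: { [P → g . S], [S → . , S], [S → . num id] }  — shift
  I4: { [P → id . S g], [P → id . id], [S → . , S], [S → . num id] }  — shift
  I5: { [S → , . S], [S → . , S], [S → . num id] }  — shift
  I6: { [P → id S . g] }  — shift
  I7: { [P → id id .] }  — reduce
  I8: { [S → num . id] }  — shift
  I9: { [S → num id .] }  — reduce
  I10: { [P → id S g .] }  — reduce
  I11: { [S → , S .] }  — reduce
  I12: { [P → g S .] }  — reduce
  I13: { [P → . ; ; P], [P → . g S], [P → . id S g], [P → . id id], [P → ; ; . P] }  — shift
  I14: { [P → ; ; P .] }  — reduce

Every state is either a pure shift/goto state or contains exactly one complete item and nothing to shift — no conflicts. The grammar is LR(0).

Answer: Yes, the grammar is LR(0)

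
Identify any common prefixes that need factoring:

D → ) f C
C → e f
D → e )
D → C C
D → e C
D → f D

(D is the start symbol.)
Yes, D has productions with common prefix 'e'

Left-factoring is needed when two productions for the same non-terminal
share a common prefix on the right-hand side.

Productions for D:
  D → ) f C
  D → e )
  D → C C
  D → e C
  D → f D

Found common prefix 'e' in productions for D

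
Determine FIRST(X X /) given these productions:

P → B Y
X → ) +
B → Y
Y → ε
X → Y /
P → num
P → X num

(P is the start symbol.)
{ ')', '/' }

FIRST sets of the non-terminals involved (from the grammar, by fixed-point iteration):
  FIRST(X) = { ')', '/' }

To compute FIRST(X X /), process the symbols left to right:
Symbol X is a non-terminal. Add FIRST(X) \ {ε} = { ')', '/' }
X is not nullable (ε ∉ FIRST(X)), so stop here.
FIRST(X X /) = { ')', '/' }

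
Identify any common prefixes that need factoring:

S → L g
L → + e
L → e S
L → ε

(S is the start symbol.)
No, left-factoring is not needed

Left-factoring is needed when two productions for the same non-terminal
share a common prefix on the right-hand side.

Productions for L:
  L → + e
  L → e S
  L → ε

No common prefixes found.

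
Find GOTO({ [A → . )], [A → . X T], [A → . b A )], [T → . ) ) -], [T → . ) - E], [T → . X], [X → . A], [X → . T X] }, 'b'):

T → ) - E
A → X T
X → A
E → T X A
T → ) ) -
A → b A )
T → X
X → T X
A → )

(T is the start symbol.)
{ [A → . )], [A → . X T], [A → . b A )], [A → b . A )], [T → . ) ) -], [T → . ) - E], [T → . X], [X → . A], [X → . T X] }

GOTO(I, 'b') = CLOSURE({ [A → αX.β] : [A → α.Xβ] ∈ I, X = 'b' })

Items with dot before 'b', with the dot advanced:
  [A → . b A )] → [A → b . A )]
Closure of the advanced items:
  [A → b . A )] has the dot before A: add [A → . X T], [A → . b A )], [A → . )]
  [A → . X T] has the dot before X: add [X → . A], [X → . T X]
  [X → . T X] has the dot before T: add [T → . ) - E], [T → . ) ) -], [T → . X]

GOTO = { [A → . )], [A → . X T], [A → . b A )], [A → b . A )], [T → . ) ) -], [T → . ) - E], [T → . X], [X → . A], [X → . T X] }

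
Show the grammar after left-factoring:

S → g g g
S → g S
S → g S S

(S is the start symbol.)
Left-factoring transforms A → αβ₁ | αβ₂ into A → αA' and A' → β₁ | β₂
(α is the longest common prefix among the alternatives). Repeat until
no nonterminal has two alternatives with a common prefix.

Round 1: S has alternatives sharing prefix 'g'. Introduce S': S → g S'
  Add: S' → g g
  Add: S' → S
  Add: S' → S S

Round 2: S' has alternatives sharing prefix 'S'. Introduce S'': S' → S S''
  Add: S'' → ε
  Add: S'' → S

No remaining common prefixes — done.

Resulting grammar:
S → g S'
S' → g g
S' → S S''
S'' → ε
S'' → S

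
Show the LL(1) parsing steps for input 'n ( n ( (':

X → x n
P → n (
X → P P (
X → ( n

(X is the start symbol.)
Stack is shown with the top on the left.

Stack      Input        Action
------------------------------
X $        n ( n ( ( $  output X → P P (
P P ( $    n ( n ( ( $  output P → n (
n ( P ( $  n ( n ( ( $  match 'n'
( P ( $    ( n ( ( $    match '('
P ( $      n ( ( $      output P → n (
n ( ( $    n ( ( $      match 'n'
( ( $      ( ( $        match '('
( $        ( $          match '('
$          $            accept

The string is accepted.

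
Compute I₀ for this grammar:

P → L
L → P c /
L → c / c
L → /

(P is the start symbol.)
{ [L → . /], [L → . P c /], [L → . c / c], [P → . L], [P' → . P] }

First, augment the grammar with P' → P
I₀ = CLOSURE({ [P' → . P] }):
  [P' → . P] has the dot before P: add [P → . L]
  [P → . L] has the dot before L: add [L → . P c /], [L → . c / c], [L → . /]
No further items can be added.

I₀ = { [L → . /], [L → . P c /], [L → . c / c], [P → . L], [P' → . P] }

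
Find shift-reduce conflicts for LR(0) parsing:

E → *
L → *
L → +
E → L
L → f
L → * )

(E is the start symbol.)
Yes — I1: [E → * .] vs [L → * . )]

Augment with E' → E and build the canonical LR(0) collection (I0 = CLOSURE({[E' → . E]}), then GOTO on every symbol after a dot until no new states appear). It has 7 states:
  I0: { [E → . *], [E → . L], [E' → . E], [L → . * )], [L → . *], [L → . +], [L → . f] }  — shift
  I1: { [E → * .], [L → * . )], [L → * .] }  — shift, 2 reduces
  I2: { [L → + .] }  — reduce
  I3: { [E' → E .] }  — accept
  I4: { [E → L .] }  — reduce
  I5: { [L → f .] }  — reduce
  I6: { [L → * ) .] }  — reduce

I1 contains reduce items [E → * .], [L → * .] and shift item [L → * . )] — shift-reduce conflict.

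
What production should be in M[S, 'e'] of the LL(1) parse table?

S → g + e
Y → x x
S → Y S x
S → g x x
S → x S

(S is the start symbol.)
To find M[S, 'e'], we find productions for S where 'e' is in the predict set (PREDICT(N → α) = (FIRST(α) \ {ε}) ∪ (FOLLOW(N) if α ⇒* ε)).

Relevant sets:
  FIRST(Y) = { 'x' }

S → g + e: PREDICT = { 'g' }
S → Y S x: PREDICT = { 'x' }
S → g x x: PREDICT = { 'g' }
S → x S: PREDICT = { 'x' }

M[S, 'e'] is empty (no production applies)

Answer: Empty (error entry)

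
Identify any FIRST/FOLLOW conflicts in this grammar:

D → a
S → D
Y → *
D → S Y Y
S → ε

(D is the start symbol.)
Nullable non-terminals: S.
FIRST sets used below: FIRST(D) = { '*', 'a' }

S: nullable alternative(s) S → ε; FOLLOW(S) = { '*' }
  S → D: FIRST \ {ε} = { '*', 'a' } — overlaps FOLLOW(S) on { '*' }: CONFLICT
  S → ε: FIRST \ {ε} = { } — this is the only nullable alternative, skip

D, Y have no nullable alternative, so no FIRST/FOLLOW check is needed there.

So the grammar has 1 FIRST/FOLLOW conflict (marked CONFLICT above).

Answer: Yes. S → D with FOLLOW(S) on { '*' }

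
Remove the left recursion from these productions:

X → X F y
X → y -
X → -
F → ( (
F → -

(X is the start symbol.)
X is directly left-recursive. The standard transformation for
  A → A α₁ | ... | A α_m | β₁ | ... | β_n
is
  A  → β₁ A' | ... | β_n A'
  A' → α₁ A' | ... | α_m A' | ε

X → y - becomes X → y - X'
X → - becomes X → - X'
X → X F y becomes X' → F y X'
Add X' → ε

Productions for other non-terminals are unchanged:
  F → ( (
  F → -

Resulting grammar:
X → y - X'
X → - X'
X' → F y X'
X' → ε
F → ( (
F → -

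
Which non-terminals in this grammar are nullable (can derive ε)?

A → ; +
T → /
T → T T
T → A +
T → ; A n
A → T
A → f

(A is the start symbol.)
None

A non-terminal is nullable if it can derive ε (the empty string): either it has an ε-production, or it has a production whose right-hand side consists entirely of nullable non-terminals.

There are no ε-productions, so no non-terminal can derive ε.
No non-terminals are nullable.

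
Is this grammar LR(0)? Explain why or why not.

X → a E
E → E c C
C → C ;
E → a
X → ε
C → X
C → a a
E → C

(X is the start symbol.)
No. Shift-reduce conflict between [X → .] and [X → . a E]

A grammar is LR(0) if no state in the canonical LR(0) collection has:
  - both a shift item (dot before a terminal) and a complete item (shift-reduce conflict), or
  - two or more complete items (reduce-reduce conflict; the accept item [X' → X .] counts as a complete item here).

Augment with X' → X and build the canonical LR(0) collection (I0 = CLOSURE({[X' → . X]}), then GOTO on every symbol after a dot until no new states appear). It has 12 states:
  I0: { [X → . a E], [X → .], [X' → . X] }  — shift, reduce
  I1: { [X' → X .] }  — accept
  I2: { [C → . C ;], [C → . X], [C → . a a], [E → . C], [E → . E c C], [E → . a], [X → . a E], [X → .], [X → a . E] }  — shift, reduce
  I3: { [C → C . ;], [E → C .] }  — shift, reduce
  I4: { [E → E . c C], [X → a E .] }  — shift, reduce
  I5: { [C → X .] }  — reduce
  I6: { [C → . C ;], [C → . X], [C → . a a], [C → a . a], [E → . C], [E → . E c C], [E → . a], [E → a .], [X → . a E], [X → .], [X → a . E] }  — shift, 2 reduces
  I7: { [C → . C ;], [C → . X], [C → . a a], [C → a . a], [C → a a .], [E → . C], [E → . E c C], [E → . a], [E → a .], [X → . a E], [X → .], [X → a . E] }  — shift, 3 reduces
  I8: { [C → . C ;], [C → . X], [C → . a a], [E → E c . C], [X → . a E], [X → .] }  — shift, reduce
  I9: { [C → C . ;], [E → E c C .] }  — shift, reduce
  I10: { [C → . C ;], [C → . X], [C → . a a], [C → a . a], [E → . C], [E → . E c C], [E → . a], [X → . a E], [X → .], [X → a . E] }  — shift, reduce
  I11: { [C → C ; .] }  — reduce

Conflict in state I0:
  Shift-reduce conflict between [X → .] and [X → . a E]
So the grammar is NOT LR(0).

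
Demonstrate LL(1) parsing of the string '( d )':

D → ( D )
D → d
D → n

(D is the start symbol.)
Stack is shown with the top on the left.

Stack    Input    Action
------------------------
D $      ( d ) $  output D → ( D )
( D ) $  ( d ) $  match '('
D ) $    d ) $    output D → d
d ) $    d ) $    match 'd'
) $      ) $      match ')'
$        $        accept

The string is accepted.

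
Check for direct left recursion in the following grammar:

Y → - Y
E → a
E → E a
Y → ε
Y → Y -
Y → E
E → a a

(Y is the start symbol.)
Yes, E, Y are left-recursive

Direct left recursion occurs when N → N α for some non-terminal N (the right-hand side begins with the left-hand side itself).

Y → - Y: starts with '-'
E → a: starts with a
E → E a: LEFT RECURSIVE (starts with E)
Y → ε: starts with ε
Y → Y -: LEFT RECURSIVE (starts with Y)
Y → E: starts with E
E → a a: starts with a

The grammar has direct left recursion on: E, Y.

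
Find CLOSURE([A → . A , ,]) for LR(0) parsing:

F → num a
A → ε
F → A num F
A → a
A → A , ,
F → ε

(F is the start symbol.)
{ [A → . A , ,], [A → . a], [A → .] }

Start with: [A → . A , ,]
  [A → . A , ,] has the dot before A: add [A → .], [A → . a]
No further items can be added.

CLOSURE = { [A → . A , ,], [A → . a], [A → .] }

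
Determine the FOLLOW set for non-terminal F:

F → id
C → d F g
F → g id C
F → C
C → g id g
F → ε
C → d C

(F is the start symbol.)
{ $, 'g' }

F is the start symbol, so $ ∈ FOLLOW(F).
In C → d F g: F is followed by g, add FIRST(g) \ {ε} = { 'g' }

Taking the union: FOLLOW(F) = { $, 'g' }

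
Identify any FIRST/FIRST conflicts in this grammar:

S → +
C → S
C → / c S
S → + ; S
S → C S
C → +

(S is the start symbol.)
A FIRST/FIRST conflict occurs when two productions N → α and N → β for the same non-terminal have FIRST(α) ∩ FIRST(β) ≠ ∅ (with ε ∈ FIRST of a nullable right-hand side, so two nullable alternatives also conflict).

FIRST sets of the non-terminals at (or reachable through a nullable prefix from) the front of some alternative:
  FIRST(C) = { '+', '/' }
  FIRST(S) = { '+', '/' }

Productions for S:
  S → +: FIRST = { '+' }
  S → + ; S: FIRST = { '+' }
  S → C S: FIRST = { '+', '/' }
Productions for C:
  C → S: FIRST = { '+', '/' }
  C → / c S: FIRST = { '/' }
  C → +: FIRST = { '+' }

Conflict for S: S → + and S → + ; S
  Overlap: { '+' }
Conflict for S: S → + and S → C S
  Overlap: { '+' }
Conflict for S: S → + ; S and S → C S
  Overlap: { '+' }
Conflict for C: C → S and C → / c S
  Overlap: { '/' }
Conflict for C: C → S and C → +
  Overlap: { '+' }

Answer: Yes. S → '+' / S → '+' ';' S on { '+' }; S → '+' / S → C S on { '+' }; S → '+' ';' S / S → C S on { '+' }; C → S / C → '/' c S on { '/' }; C → S / C → '+' on { '+' }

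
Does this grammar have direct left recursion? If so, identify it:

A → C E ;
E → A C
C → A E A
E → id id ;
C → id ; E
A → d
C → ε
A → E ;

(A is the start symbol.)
No direct left recursion

Direct left recursion occurs when N → N α for some non-terminal N (the right-hand side begins with the left-hand side itself).

A → C E ;: starts with C
E → A C: starts with A
C → A E A: starts with A
E → id id ;: starts with id
C → id ; E: starts with id
A → d: starts with d
C → ε: starts with ε
A → E ;: starts with E

No direct left recursion found.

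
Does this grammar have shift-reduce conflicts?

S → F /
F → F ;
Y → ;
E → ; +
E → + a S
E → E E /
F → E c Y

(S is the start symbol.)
A shift-reduce conflict occurs when an LR(0) state has both:
  - a complete (reduce) item [A → α .] (dot at the end), and
  - a shift item [B → β . c γ] (dot before a terminal).

Augment with S' → S and build the canonical LR(0) collection (I0 = CLOSURE({[S' → . S]}), then GOTO on every symbol after a dot until no new states appear). It has 16 states:
  I0: { [E → . + a S], [E → . ; +], [E → . E E /], [F → . E c Y], [F → . F ;], [S → . F /], [S' → . S] }  — shift
  I1: { [E → + . a S] }  — shift
  I2: { [E → ; . +] }  — shift
  I3: { [E → . + a S], [E → . ; +], [E → . E E /], [E → E . E /], [F → E . c Y] }  — shift
  I4: { [F → F . ;], [S → F . /] }  — shift
  I5: { [S' → S .] }  — accept
  I6: { [S → F / .] }  — reduce
  I7: { [F → F ; .] }  — reduce
  I8: { [E → . + a S], [E → . ; +], [E → . E E /], [E → E . E /], [E → E E . /] }  — shift
  I9: { [F → E c . Y], [Y → . ;] }  — shift
  I10: { [Y → ; .] }  — reduce
  I11: { [F → E c Y .] }  — reduce
  I12: { [E → E E / .] }  — reduce
  I13: { [E → ; + .] }  — reduce
  I14: { [E → + a . S], [E → . + a S], [E → . ; +], [E → . E E /], [F → . E c Y], [F → . F ;], [S → . F /] }  — shift
  I15: { [E → + a S .] }  — reduce

No state contains both a complete item and a shift item.

Answer: No shift-reduce conflicts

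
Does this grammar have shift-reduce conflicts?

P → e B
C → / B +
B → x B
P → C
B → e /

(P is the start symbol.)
A shift-reduce conflict occurs when an LR(0) state has both:
  - a complete (reduce) item [A → α .] (dot at the end), and
  - a shift item [B → β . c γ] (dot before a terminal).

Augment with P' → P and build the canonical LR(0) collection (I0 = CLOSURE({[P' → . P]}), then GOTO on every symbol after a dot until no new states appear). It has 12 states:
  I0: { [C → . / B +], [P → . C], [P → . e B], [P' → . P] }  — shift
  I1: { [B → . e /], [B → . x B], [C → / . B +] }  — shift
  I2: { [P → C .] }  — reduce
  I3: { [P' → P .] }  — accept
  I4: { [B → . e /], [B → . x B], [P → e . B] }  — shift
  I5: { [P → e B .] }  — reduce
  I6: { [B → e . /] }  — shift
  I7: { [B → . e /], [B → . x B], [B → x . B] }  — shift
  I8: { [B → x B .] }  — reduce
  I9: { [B → e / .] }  — reduce
  I10: { [C → / B . +] }  — shift
  I11: { [C → / B + .] }  — reduce

No state contains both a complete item and a shift item.

Answer: No shift-reduce conflicts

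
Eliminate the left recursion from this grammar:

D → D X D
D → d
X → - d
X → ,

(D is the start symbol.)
D is directly left-recursive. The standard transformation for
  A → A α₁ | ... | A α_m | β₁ | ... | β_n
is
  A  → β₁ A' | ... | β_n A'
  A' → α₁ A' | ... | α_m A' | ε

D → d becomes D → d D'
D → D X D becomes D' → X D D'
Add D' → ε

Productions for other non-terminals are unchanged:
  X → - d
  X → ,

Resulting grammar:
D → d D'
D' → X D D'
D' → ε
X → - d
X → ,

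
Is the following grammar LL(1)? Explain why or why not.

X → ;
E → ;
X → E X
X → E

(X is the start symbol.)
No. Predict set conflict for X: { ';' }

A grammar is LL(1) if for each non-terminal N with multiple productions, the predict sets of those productions are pairwise disjoint, where PREDICT(N → α) = (FIRST(α) \ {ε}) ∪ (FOLLOW(N) if α ⇒* ε).

Relevant sets:
  FIRST(E) = { ';' }

For X:
  PREDICT(X → ';') = { ';' }
  PREDICT(X → E X) = { ';' }
  PREDICT(X → E) = { ';' }
E has a single production, so nothing to check there.

Conflict found: Predict set conflict for X: { ';' }
The grammar is NOT LL(1).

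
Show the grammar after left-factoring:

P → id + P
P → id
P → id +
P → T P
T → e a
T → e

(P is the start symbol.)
P → id P'
P' → + P''
P'' → P
P'' → ε
P' → ε
P → T P
T → e T'
T' → a
T' → ε

Left-factoring transforms A → αβ₁ | αβ₂ into A → αA' and A' → β₁ | β₂
(α is the longest common prefix among the alternatives). Repeat until
no nonterminal has two alternatives with a common prefix.

Round 1: P has alternatives sharing prefix 'id'. Introduce P': P → id P'
  Add: P' → + P
  Add: P' → ε
  Add: P' → +

Round 2: P' has alternatives sharing prefix '+'. Introduce P'': P' → + P''
  Add: P'' → P
  Add: P'' → ε

Round 3: T has alternatives sharing prefix 'e'. Introduce T': T → e T'
  Add: T' → a
  Add: T' → ε

No remaining common prefixes — done.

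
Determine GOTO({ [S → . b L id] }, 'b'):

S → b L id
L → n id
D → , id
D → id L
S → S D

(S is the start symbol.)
GOTO(I, 'b') = CLOSURE({ [A → αX.β] : [A → α.Xβ] ∈ I, X = 'b' })

Items with dot before 'b', with the dot advanced:
  [S → . b L id] → [S → b . L id]
Closure of the advanced items:
  [S → b . L id] has the dot before L: add [L → . n id]

GOTO = { [L → . n id], [S → b . L id] }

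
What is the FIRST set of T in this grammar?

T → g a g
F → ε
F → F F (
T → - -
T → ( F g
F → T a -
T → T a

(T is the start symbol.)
{ '(', '-', 'g' }

From T → g a g:
  - g is a terminal: add 'g' and stop
From T → - -:
  - '-' is a terminal: add '-' and stop
From T → ( F g:
  - '(' is a terminal: add '(' and stop
From T → T a:
  - T is the symbol being defined: contributes nothing new
    T is not nullable, so stop

Collecting: FIRST(T) = { '(', '-', 'g' }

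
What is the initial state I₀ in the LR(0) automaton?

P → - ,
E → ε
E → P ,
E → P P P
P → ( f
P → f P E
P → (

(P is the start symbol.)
First, augment the grammar with P' → P
I₀ = CLOSURE({ [P' → . P] }):
  [P' → . P] has the dot before P: add [P → . - ,], [P → . ( f], [P → . f P E], [P → . (]
No further items can be added.

I₀ = { [P → . ( f], [P → . (], [P → . - ,], [P → . f P E], [P' → . P] }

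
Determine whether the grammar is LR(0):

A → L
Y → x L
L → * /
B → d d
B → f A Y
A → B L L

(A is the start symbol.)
A grammar is LR(0) if no state in the canonical LR(0) collection has:
  - both a shift item (dot before a terminal) and a complete item (shift-reduce conflict), or
  - two or more complete items (reduce-reduce conflict; the accept item [A' → A .] counts as a complete item here).

Augment with A' → A and build the canonical LR(0) collection (I0 = CLOSURE({[A' → . A]}), then GOTO on every symbol after a dot until no new states appear). It has 15 states:
  I0: { [A → . B L L], [A → . L], [A' → . A], [B → . d d], [B → . f A Y], [L → . * /] }  — shift
  I1: { [L → * . /] }  — shift
  I2: { [A' → A .] }  — accept
  I3: { [A → B . L L], [L → . * /] }  — shift
  I4: { [A → L .] }  — reduce
  I5: { [B → d . d] }  — shift
  I6: { [A → . B L L], [A → . L], [B → . d d], [B → . f A Y], [B → f . A Y], [L → . * /] }  — shift
  I7: { [B → f A . Y], [Y → . x L] }  — shift
  I8: { [B → f A Y .] }  — reduce
  I9: { [L → . * /], [Y → x . L] }  — shift
  I10: { [Y → x L .] }  — reduce
  I11: { [B → d d .] }  — reduce
  I12: { [A → B L . L], [L → . * /] }  — shift
  I13: { [A → B L L .] }  — reduce
  I14: { [L → * / .] }  — reduce

Every state is either a pure shift/goto state or contains exactly one complete item and nothing to shift — no conflicts. The grammar is LR(0).

Answer: Yes, the grammar is LR(0)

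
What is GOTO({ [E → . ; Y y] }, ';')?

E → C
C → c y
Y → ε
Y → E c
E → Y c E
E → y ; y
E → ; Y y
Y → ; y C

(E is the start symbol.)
{ [C → . c y], [E → . ; Y y], [E → . C], [E → . Y c E], [E → . y ; y], [E → ; . Y y], [Y → . ; y C], [Y → . E c], [Y → .] }

GOTO(I, ';') = CLOSURE({ [A → αX.β] : [A → α.Xβ] ∈ I, X = ';' })

Items with dot before ';', with the dot advanced:
  [E → . ; Y y] → [E → ; . Y y]
Closure of the advanced items:
  [E → ; . Y y] has the dot before Y: add [Y → .], [Y → . E c], [Y → . ; y C]
  [Y → . E c] has the dot before E: add [E → . C], [E → . Y c E], [E → . y ; y], [E → . ; Y y]
  [E → . C] has the dot before C: add [C → . c y]

GOTO = { [C → . c y], [E → . ; Y y], [E → . C], [E → . Y c E], [E → . y ; y], [E → ; . Y y], [Y → . ; y C], [Y → . E c], [Y → .] }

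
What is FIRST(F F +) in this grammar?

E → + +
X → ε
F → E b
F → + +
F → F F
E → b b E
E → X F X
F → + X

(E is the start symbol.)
FIRST sets of the non-terminals involved (from the grammar, by fixed-point iteration):
  FIRST(F) = { '+', 'b' }

To compute FIRST(F F +), process the symbols left to right:
Symbol F is a non-terminal. Add FIRST(F) \ {ε} = { '+', 'b' }
F is not nullable (ε ∉ FIRST(F)), so stop here.
FIRST(F F +) = { '+', 'b' }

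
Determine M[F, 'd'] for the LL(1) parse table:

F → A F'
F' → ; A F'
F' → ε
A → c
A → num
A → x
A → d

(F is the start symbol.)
F → A F'

To find M[F, 'd'], we find productions for F where 'd' is in the predict set (PREDICT(N → α) = (FIRST(α) \ {ε}) ∪ (FOLLOW(N) if α ⇒* ε)).

Relevant sets:
  FIRST(A) = { 'c', 'd', 'num', 'x' }

F → A F': PREDICT = { 'c', 'd', 'num', 'x' }
  'd' is in predict set, so this production goes in M[F, 'd']

M[F, 'd'] = F → A F'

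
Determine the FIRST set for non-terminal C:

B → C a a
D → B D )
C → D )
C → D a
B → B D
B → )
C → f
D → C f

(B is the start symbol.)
To compute FIRST(C), examine every production with C on the left-hand side, reading each right-hand side left to right until a non-nullable symbol is reached.

FIRST sets of the other non-terminals involved (by the same procedure, iterated to a fixed point):
  FIRST(D) = { ')', 'f' }

From C → D ):
  - D is a non-terminal: add FIRST(D) \ {ε} = { ')', 'f' }
    D is not nullable, so stop
From C → D a:
  - D is a non-terminal: add FIRST(D) \ {ε} = { ')', 'f' }
    D is not nullable, so stop
From C → f:
  - f is a terminal: add 'f' and stop

Collecting: FIRST(C) = { ')', 'f' }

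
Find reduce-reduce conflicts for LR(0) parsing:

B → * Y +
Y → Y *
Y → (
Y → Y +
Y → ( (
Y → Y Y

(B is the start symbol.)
Yes — I6: [B → * Y + .] vs [Y → Y + .]

Augment with B' → B and build the canonical LR(0) collection (I0 = CLOSURE({[B' → . B]}), then GOTO on every symbol after a dot until no new states appear). It has 10 states:
  I0: { [B → . * Y +], [B' → . B] }  — shift
  I1: { [B → * . Y +], [Y → . ( (], [Y → . (], [Y → . Y *], [Y → . Y +], [Y → . Y Y] }  — shift
  I2: { [B' → B .] }  — accept
  I3: { [Y → ( . (], [Y → ( .] }  — shift, reduce
  I4: { [B → * Y . +], [Y → . ( (], [Y → . (], [Y → . Y *], [Y → . Y +], [Y → . Y Y], [Y → Y . *], [Y → Y . +], [Y → Y . Y] }  — shift
  I5: { [Y → Y * .] }  — reduce
  I6: { [B → * Y + .], [Y → Y + .] }  — 2 reduces
  I7: { [Y → . ( (], [Y → . (], [Y → . Y *], [Y → . Y +], [Y → . Y Y], [Y → Y . *], [Y → Y . +], [Y → Y . Y], [Y → Y Y .] }  — shift, reduce
  I8: { [Y → Y + .] }  — reduce
  I9: { [Y → ( ( .] }  — reduce

I6 contains complete items [B → * Y + .], [Y → Y + .] — reduce-reduce conflict.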